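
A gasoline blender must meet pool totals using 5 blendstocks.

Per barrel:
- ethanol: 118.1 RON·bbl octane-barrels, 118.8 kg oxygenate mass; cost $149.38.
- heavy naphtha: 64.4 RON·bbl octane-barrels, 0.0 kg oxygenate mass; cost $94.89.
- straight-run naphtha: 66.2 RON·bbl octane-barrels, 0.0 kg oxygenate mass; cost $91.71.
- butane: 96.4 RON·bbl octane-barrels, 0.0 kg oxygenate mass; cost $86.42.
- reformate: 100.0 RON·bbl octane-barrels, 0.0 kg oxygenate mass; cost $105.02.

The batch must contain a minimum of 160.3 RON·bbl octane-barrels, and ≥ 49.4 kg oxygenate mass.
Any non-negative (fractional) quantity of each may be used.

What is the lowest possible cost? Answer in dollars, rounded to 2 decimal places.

$161.80

Treat it as an LP. Let x1 = barrels of ethanol, x2 = barrels of heavy naphtha, x3 = barrels of straight-run naphtha, x4 = barrels of butane, x5 = barrels of reformate.
Minimise 149.38x1 + 94.89x2 + 91.71x3 + 86.42x4 + 105.02x5 with:
  118.1x1 + 64.4x2 + 66.2x3 + 96.4x4 + 100x5 ≥ 160.3   (octane-barrels)
  118.8x1 ≥ 49.4   (oxygenate mass)
  x1, x2, x3, x4, x5 ≥ 0.
The optimal basis is {ethanol, butane}; heavy naphtha, straight-run naphtha, reformate drop out. The octane-barrels and oxygenate mass requirements are met with equality.
Optimal quantities: ethanol = 0.415825 barrels, butane = 1.15343 barrels.
Hence cost = 149.38·0.415825 + 86.42·1.15343 = $161.7954.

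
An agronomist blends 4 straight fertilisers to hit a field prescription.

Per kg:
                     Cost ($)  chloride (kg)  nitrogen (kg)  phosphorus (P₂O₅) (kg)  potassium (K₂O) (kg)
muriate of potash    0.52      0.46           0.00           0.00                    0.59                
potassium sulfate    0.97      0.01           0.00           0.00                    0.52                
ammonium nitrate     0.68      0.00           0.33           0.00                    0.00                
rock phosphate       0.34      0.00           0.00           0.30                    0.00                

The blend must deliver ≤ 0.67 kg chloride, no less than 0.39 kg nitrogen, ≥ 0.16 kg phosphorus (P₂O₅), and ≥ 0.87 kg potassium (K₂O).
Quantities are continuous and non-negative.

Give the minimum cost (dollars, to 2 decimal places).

$1.76

This is a linear program. Let x1 = kg of muriate of potash, x2 = kg of potassium sulfate, x3 = kg of ammonium nitrate, x4 = kg of rock phosphate.
Minimize 0.52x1 + 0.97x2 + 0.68x3 + 0.34x4 with:
  0.46x1 + 0.01x2 ≤ 0.67   (chloride)
  0.33x3 ≥ 0.39   (nitrogen)
  0.3x4 ≥ 0.16   (phosphorus (P₂O₅))
  0.59x1 + 0.52x2 ≥ 0.87   (potassium (K₂O))
  x1, x2, x3, x4 ≥ 0.
The optimal mix uses every input. There the chloride, nitrogen, phosphorus (P₂O₅), potassium (K₂O) constraints are tight.
Solving gives x1 = 1.456, x2 = 0.021, x3 = 1.182, x4 = 0.5333.
Total cost: 0.52·1.456 + 0.97·0.021 + 0.68·1.182 + 0.34·0.5333 = 1.7626.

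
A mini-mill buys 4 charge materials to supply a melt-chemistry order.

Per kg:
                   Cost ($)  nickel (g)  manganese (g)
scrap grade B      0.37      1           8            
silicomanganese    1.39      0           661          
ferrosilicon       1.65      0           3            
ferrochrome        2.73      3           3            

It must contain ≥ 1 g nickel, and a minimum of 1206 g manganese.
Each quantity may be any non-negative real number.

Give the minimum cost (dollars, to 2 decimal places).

Let x1 = kg of scrap grade B, x2 = kg of silicomanganese, x3 = kg of ferrosilicon, x4 = kg of ferrochrome.
Minimize 0.37x1 + 1.39x2 + 1.65x3 + 2.73x4 subject to:
  1x1 + 3x4 ≥ 1   (nickel)
  8x1 + 661x2 + 3x3 + 3x4 ≥ 1206   (manganese)
  x1, x2, x3, x4 ≥ 0.
At the optimum only scrap grade B, silicomanganese are positive (ferrosilicon, ferrochrome = 0). The nickel and manganese requirements are met with equality.
Optimal quantities: scrap grade B = 1 kg, silicomanganese = 1.812 kg.
Objective = 0.37·1 + 1.39·1.812 = 2.8887.

$2.89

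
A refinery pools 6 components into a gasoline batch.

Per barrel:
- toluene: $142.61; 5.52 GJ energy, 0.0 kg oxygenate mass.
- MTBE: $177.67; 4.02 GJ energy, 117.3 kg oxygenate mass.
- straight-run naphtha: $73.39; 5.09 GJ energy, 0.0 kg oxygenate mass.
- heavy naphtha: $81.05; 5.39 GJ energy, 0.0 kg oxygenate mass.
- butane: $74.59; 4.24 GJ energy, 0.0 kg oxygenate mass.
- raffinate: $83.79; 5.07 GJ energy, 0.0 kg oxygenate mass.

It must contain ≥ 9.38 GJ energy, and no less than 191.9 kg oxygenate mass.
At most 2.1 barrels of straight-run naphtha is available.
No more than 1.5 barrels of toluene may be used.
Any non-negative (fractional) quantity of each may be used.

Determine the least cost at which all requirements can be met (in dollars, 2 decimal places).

Let x1 = barrels of toluene, x2 = barrels of MTBE, x3 = barrels of straight-run naphtha, x4 = barrels of heavy naphtha, x5 = barrels of butane, x6 = barrels of raffinate.
Minimise 142.61x1 + 177.67x2 + 73.39x3 + 81.05x4 + 74.59x5 + 83.79x6 with:
  5.52x1 + 4.02x2 + 5.09x3 + 5.39x4 + 4.24x5 + 5.07x6 ≥ 9.38   (energy)
  117.3x2 ≥ 191.9   (oxygenate mass)
  x3 ≤ 2.1
  x1 ≤ 1.5
  x1, x2, x3, x4, x5, x6 ≥ 0.
The optimal basis is {MTBE, straight-run naphtha}; toluene, heavy naphtha, butane, raffinate drop out. Binding constraints: energy and oxygenate mass.
Optimal quantities: MTBE = 1.63598 barrels, straight-run naphtha = 0.550761 barrels.
Hence cost = 177.67·1.63598 + 73.39·0.550761 = $331.0849.

$331.08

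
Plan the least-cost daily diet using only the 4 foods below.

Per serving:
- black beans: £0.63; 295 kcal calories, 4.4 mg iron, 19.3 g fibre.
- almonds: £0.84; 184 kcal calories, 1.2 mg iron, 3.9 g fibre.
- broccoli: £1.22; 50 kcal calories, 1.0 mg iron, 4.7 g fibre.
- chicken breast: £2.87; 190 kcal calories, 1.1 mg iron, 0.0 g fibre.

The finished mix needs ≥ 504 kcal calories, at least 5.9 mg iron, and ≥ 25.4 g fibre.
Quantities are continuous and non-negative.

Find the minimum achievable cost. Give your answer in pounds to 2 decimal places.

£1.08

This is a linear program. Let x1 = servings of black beans, x2 = servings of almonds, x3 = servings of broccoli, x4 = servings of chicken breast.
min 0.63x1 + 0.84x2 + 1.22x3 + 2.87x4 subject to:
  295x1 + 184x2 + 50x3 + 190x4 ≥ 504   (calories)
  4.4x1 + 1.2x2 + 1x3 + 1.1x4 ≥ 5.9   (iron)
  19.3x1 + 3.9x2 + 4.7x3 ≥ 25.4   (fibre)
  x1, x2, x3, x4 ≥ 0.
The minimum-cost mix takes nothing from almonds, broccoli, chicken breast — only black beans. The calories requirement is met with equality.
That vertex is x1 = 1.708.
Hence cost = 0.63·1.708 = £1.0760.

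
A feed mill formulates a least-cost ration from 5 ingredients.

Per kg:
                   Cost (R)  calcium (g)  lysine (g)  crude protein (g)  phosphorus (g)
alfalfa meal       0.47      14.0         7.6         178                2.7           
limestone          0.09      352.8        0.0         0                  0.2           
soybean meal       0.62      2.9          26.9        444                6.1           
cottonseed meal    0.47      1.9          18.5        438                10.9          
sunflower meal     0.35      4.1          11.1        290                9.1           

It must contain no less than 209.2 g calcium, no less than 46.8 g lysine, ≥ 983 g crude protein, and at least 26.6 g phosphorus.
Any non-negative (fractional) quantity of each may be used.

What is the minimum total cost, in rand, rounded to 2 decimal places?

R1.23

Treat it as an LP. Let x1 = kg of alfalfa meal, x2 = kg of limestone, x3 = kg of soybean meal, x4 = kg of cottonseed meal, x5 = kg of sunflower meal.
min 0.47x1 + 0.09x2 + 0.62x3 + 0.47x4 + 0.35x5 with:
  14x1 + 352.8x2 + 2.9x3 + 1.9x4 + 4.1x5 ≥ 209.2   (calcium)
  7.6x1 + 26.9x3 + 18.5x4 + 11.1x5 ≥ 46.8   (lysine)
  178x1 + 444x3 + 438x4 + 290x5 ≥ 983   (crude protein)
  2.7x1 + 0.2x2 + 6.1x3 + 10.9x4 + 9.1x5 ≥ 26.6   (phosphorus)
  x1, x2, x3, x4, x5 ≥ 0.
The optimal basis is {limestone, soybean meal, cottonseed meal}; alfalfa meal, sunflower meal drop out. There the calcium, lysine, phosphorus constraints are tight.
That vertex is x2 = 0.5793, x3 = 0.1118, x4 = 2.367.
Hence cost = 0.09·0.5793 + 0.62·0.1118 + 0.47·2.367 = R1.2339.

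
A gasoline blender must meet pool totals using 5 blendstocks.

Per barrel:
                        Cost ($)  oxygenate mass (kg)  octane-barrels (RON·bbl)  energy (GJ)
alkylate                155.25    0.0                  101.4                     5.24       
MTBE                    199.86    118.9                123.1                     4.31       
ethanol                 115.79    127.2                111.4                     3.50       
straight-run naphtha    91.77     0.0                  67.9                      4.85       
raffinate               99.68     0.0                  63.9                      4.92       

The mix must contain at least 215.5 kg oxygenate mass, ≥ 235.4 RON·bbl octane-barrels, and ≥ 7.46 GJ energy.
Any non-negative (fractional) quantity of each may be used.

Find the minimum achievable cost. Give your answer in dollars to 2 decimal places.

This is a linear program. Let x1 = barrels of alkylate, x2 = barrels of MTBE, x3 = barrels of ethanol, x4 = barrels of straight-run naphtha, x5 = barrels of raffinate.
min 155.25x1 + 199.86x2 + 115.79x3 + 91.77x4 + 99.68x5 s.t.:
  118.9x2 + 127.2x3 ≥ 215.5   (oxygenate mass)
  101.4x1 + 123.1x2 + 111.4x3 + 67.9x4 + 63.9x5 ≥ 235.4   (octane-barrels)
  5.24x1 + 4.31x2 + 3.5x3 + 4.85x4 + 4.92x5 ≥ 7.46   (energy)
  x1, x2, x3, x4, x5 ≥ 0.
The minimum-cost mix takes nothing from alkylate, MTBE, raffinate — only ethanol, straight-run naphtha. There the octane-barrels and energy constraints are tight.
Solving gives x3 = 2.09872, x4 = 0.0236056.
Cost = 115.79·2.09872 + 91.77·0.0236056 = 245.1771.

$245.18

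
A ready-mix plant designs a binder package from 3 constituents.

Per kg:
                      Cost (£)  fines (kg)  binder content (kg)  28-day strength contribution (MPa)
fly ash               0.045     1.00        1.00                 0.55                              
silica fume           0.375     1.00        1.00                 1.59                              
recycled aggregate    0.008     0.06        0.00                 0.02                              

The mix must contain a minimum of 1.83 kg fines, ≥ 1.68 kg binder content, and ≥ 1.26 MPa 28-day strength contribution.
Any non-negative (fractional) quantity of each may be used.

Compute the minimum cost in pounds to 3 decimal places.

£0.103

Let x1 = kg of fly ash, x2 = kg of silica fume, x3 = kg of recycled aggregate.
Minimise 0.045x1 + 0.375x2 + 0.008x3 subject to:
  1x1 + 1x2 + 0.06x3 ≥ 1.83   (fines)
  1x1 + 1x2 ≥ 1.68   (binder content)
  0.55x1 + 1.59x2 + 0.02x3 ≥ 1.26   (28-day strength contribution)
  x1, x2, x3 ≥ 0.
The optimal basis is {fly ash}; silica fume, recycled aggregate drop out. There the 28-day strength contribution constraint is tight.
That vertex is x1 = 2.291.
Objective = 0.045·2.291 = 0.10310.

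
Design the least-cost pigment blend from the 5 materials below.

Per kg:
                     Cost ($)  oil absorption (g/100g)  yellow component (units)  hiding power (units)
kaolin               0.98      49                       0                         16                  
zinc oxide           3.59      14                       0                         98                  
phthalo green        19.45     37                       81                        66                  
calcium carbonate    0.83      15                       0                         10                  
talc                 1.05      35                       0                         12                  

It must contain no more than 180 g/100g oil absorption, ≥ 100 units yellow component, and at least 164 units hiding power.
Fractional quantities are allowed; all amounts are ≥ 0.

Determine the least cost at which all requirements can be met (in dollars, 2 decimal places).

Let x1 = kg of kaolin, x2 = kg of zinc oxide, x3 = kg of phthalo green, x4 = kg of calcium carbonate, x5 = kg of talc.
Minimize 0.98x1 + 3.59x2 + 19.45x3 + 0.83x4 + 1.05x5 subject to:
  49x1 + 14x2 + 37x3 + 15x4 + 35x5 ≤ 180   (oil absorption)
  81x3 ≥ 100   (yellow component)
  16x1 + 98x2 + 66x3 + 10x4 + 12x5 ≥ 164   (hiding power)
  x1, x2, x3, x4, x5 ≥ 0.
The cheapest feasible vertex uses only zinc oxide, phthalo green; kaolin, calcium carbonate, talc are not used. Binding constraints: yellow component and hiding power.
Solving gives x2 = 0.842, x3 = 1.235.
Hence cost = 3.59·0.842 + 19.45·1.235 = $27.0435.

$27.04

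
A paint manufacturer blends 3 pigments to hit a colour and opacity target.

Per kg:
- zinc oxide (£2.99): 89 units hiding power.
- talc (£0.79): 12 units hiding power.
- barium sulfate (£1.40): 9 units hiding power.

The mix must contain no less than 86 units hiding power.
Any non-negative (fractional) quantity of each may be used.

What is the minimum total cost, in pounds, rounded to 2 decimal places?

This is a linear program. Let x1 = kg of zinc oxide, x2 = kg of talc, x3 = kg of barium sulfate.
Minimize 2.99x1 + 0.79x2 + 1.4x3 with:
  89x1 + 12x2 + 9x3 ≥ 86   (hiding power)
  x1, x2, x3 ≥ 0.
At the optimum only zinc oxide is positive (talc, barium sulfate = 0). The hiding power requirement is met with equality.
Solving gives x1 = 0.9663.
Total cost: 2.99·0.9663 = 2.8892.

£2.89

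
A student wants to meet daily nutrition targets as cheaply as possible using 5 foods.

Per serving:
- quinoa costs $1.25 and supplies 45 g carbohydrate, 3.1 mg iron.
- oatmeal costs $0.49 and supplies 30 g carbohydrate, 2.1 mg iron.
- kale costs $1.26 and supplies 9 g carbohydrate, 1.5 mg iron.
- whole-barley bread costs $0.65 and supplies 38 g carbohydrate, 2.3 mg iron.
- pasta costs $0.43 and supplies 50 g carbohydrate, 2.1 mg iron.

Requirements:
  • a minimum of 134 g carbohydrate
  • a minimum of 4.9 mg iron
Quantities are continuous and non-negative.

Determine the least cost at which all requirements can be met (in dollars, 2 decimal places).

Set it up as a linear program. Let x1 = servings of quinoa, x2 = servings of oatmeal, x3 = servings of kale, x4 = servings of whole-barley bread, x5 = servings of pasta.
Minimize 1.25x1 + 0.49x2 + 1.26x3 + 0.65x4 + 0.43x5 with:
  45x1 + 30x2 + 9x3 + 38x4 + 50x5 ≥ 134   (carbohydrate)
  3.1x1 + 2.1x2 + 1.5x3 + 2.3x4 + 2.1x5 ≥ 4.9   (iron)
  x1, x2, x3, x4, x5 ≥ 0.
At the optimum only pasta is positive (quinoa, oatmeal, kale, whole-barley bread = 0). There the carbohydrate constraint is tight.
So pasta = 2.68 servings.
Cost = 0.43·2.68 = 1.1524.

$1.15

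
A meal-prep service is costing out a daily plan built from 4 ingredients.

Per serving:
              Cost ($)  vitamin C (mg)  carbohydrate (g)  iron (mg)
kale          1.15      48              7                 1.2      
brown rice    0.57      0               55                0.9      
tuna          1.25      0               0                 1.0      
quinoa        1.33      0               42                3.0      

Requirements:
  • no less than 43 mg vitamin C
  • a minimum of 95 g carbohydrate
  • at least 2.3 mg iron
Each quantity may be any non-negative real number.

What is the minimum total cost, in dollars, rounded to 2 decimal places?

Let x1 = servings of kale, x2 = servings of brown rice, x3 = servings of tuna, x4 = servings of quinoa.
Minimise 1.15x1 + 0.57x2 + 1.25x3 + 1.33x4 s.t.:
  48x1 ≥ 43   (vitamin C)
  7x1 + 55x2 + 42x4 ≥ 95   (carbohydrate)
  1.2x1 + 0.9x2 + 1x3 + 3x4 ≥ 2.3   (iron)
  x1, x2, x3, x4 ≥ 0.
The optimal basis is {kale, brown rice}; tuna, quinoa drop out. Binding constraints: vitamin C and carbohydrate.
So kale = 0.8958 servings, brown rice = 1.613 servings.
Hence cost = 1.15·0.8958 + 0.57·1.613 = $1.9496.

$1.95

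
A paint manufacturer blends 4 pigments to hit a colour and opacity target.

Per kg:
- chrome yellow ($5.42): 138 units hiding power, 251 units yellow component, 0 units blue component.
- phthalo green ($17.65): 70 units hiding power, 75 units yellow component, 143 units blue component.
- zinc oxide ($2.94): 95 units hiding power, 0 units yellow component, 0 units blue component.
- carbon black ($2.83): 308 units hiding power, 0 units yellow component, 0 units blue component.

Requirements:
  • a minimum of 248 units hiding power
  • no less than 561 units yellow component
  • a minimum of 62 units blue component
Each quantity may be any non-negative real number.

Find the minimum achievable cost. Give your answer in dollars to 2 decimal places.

$19.06

Let x1 = kg of chrome yellow, x2 = kg of phthalo green, x3 = kg of zinc oxide, x4 = kg of carbon black.
min 5.42x1 + 17.65x2 + 2.94x3 + 2.83x4 s.t.:
  138x1 + 70x2 + 95x3 + 308x4 ≥ 248   (hiding power)
  251x1 + 75x2 ≥ 561   (yellow component)
  143x2 ≥ 62   (blue component)
  x1, x2, x3, x4 ≥ 0.
The minimum-cost mix takes nothing from zinc oxide, carbon black — only chrome yellow, phthalo green. The yellow component and blue component requirements are met with equality.
That vertex is x1 = 2.1055, x2 = 0.43357.
Objective = 5.42·2.1055 + 17.65·0.43357 = 19.0643.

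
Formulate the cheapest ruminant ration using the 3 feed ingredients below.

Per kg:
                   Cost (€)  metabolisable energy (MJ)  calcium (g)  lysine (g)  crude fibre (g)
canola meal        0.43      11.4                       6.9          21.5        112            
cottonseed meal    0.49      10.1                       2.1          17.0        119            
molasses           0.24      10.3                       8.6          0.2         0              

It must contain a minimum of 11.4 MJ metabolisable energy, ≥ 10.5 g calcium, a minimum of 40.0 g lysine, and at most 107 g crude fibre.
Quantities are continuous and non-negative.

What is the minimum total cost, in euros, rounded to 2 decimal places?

€23.76

Let x1 = kg of canola meal, x2 = kg of cottonseed meal, x3 = kg of molasses.
Minimise 0.43x1 + 0.49x2 + 0.24x3 subject to:
  11.4x1 + 10.1x2 + 10.3x3 ≥ 11.4   (metabolisable energy)
  6.9x1 + 2.1x2 + 8.6x3 ≥ 10.5   (calcium)
  21.5x1 + 17x2 + 0.2x3 ≥ 40   (lysine)
  112x1 + 119x2 ≤ 107   (crude fibre)
  x1, x2, x3 ≥ 0.
The minimum-cost mix takes nothing from cottonseed meal — only canola meal, molasses. Binding constraints: lysine and crude fibre.
So canola meal = 0.9554 kg, molasses = 97.3 kg.
Hence cost = 0.43·0.9554 + 0.24·97.3 = €23.7628.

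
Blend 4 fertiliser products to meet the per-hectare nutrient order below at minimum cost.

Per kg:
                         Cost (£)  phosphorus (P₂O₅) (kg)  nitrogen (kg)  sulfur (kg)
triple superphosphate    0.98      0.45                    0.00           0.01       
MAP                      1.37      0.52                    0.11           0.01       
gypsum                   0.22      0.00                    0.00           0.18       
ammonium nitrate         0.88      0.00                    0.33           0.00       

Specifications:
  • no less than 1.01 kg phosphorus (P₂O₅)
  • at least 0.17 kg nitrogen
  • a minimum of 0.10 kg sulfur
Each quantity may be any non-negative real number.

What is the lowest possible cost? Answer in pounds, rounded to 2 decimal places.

Let x1 = kg of triple superphosphate, x2 = kg of MAP, x3 = kg of gypsum, x4 = kg of ammonium nitrate.
Minimize 0.98x1 + 1.37x2 + 0.22x3 + 0.88x4 with:
  0.45x1 + 0.52x2 ≥ 1.01   (phosphorus (P₂O₅))
  0.11x2 + 0.33x4 ≥ 0.17   (nitrogen)
  0.01x1 + 0.01x2 + 0.18x3 ≥ 0.1   (sulfur)
  x1, x2, x3, x4 ≥ 0.
The minimum-cost mix takes nothing from ammonium nitrate — only triple superphosphate, MAP, gypsum. Binding constraints: phosphorus (P₂O₅), nitrogen, sulfur.
So triple superphosphate = 0.4586 kg, MAP = 1.545 kg, gypsum = 0.4442 kg.
Cost = 0.98·0.4586 + 1.37·1.545 + 0.22·0.4442 = 2.6638.

£2.66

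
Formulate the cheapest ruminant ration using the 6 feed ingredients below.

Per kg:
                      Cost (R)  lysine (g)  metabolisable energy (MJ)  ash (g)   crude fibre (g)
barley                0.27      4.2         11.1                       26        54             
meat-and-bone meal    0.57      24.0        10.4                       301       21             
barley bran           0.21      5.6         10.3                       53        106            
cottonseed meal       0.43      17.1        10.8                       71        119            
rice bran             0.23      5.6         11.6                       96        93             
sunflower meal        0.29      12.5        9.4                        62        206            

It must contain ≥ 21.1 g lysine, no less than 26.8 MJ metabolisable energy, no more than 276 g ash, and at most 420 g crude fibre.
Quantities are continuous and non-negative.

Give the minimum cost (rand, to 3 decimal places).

R0.633

Let x1 = kg of barley, x2 = kg of meat-and-bone meal, x3 = kg of barley bran, x4 = kg of cottonseed meal, x5 = kg of rice bran, x6 = kg of sunflower meal.
Minimise 0.27x1 + 0.57x2 + 0.21x3 + 0.43x4 + 0.23x5 + 0.29x6 with:
  4.2x1 + 24x2 + 5.6x3 + 17.1x4 + 5.6x5 + 12.5x6 ≥ 21.1   (lysine)
  11.1x1 + 10.4x2 + 10.3x3 + 10.8x4 + 11.6x5 + 9.4x6 ≥ 26.8   (metabolisable energy)
  26x1 + 301x2 + 53x3 + 71x4 + 96x5 + 62x6 ≤ 276   (ash)
  54x1 + 21x2 + 106x3 + 119x4 + 93x5 + 206x6 ≤ 420   (crude fibre)
  x1, x2, x3, x4, x5, x6 ≥ 0.
The cheapest feasible vertex uses only barley bran, sunflower meal; barley, meat-and-bone meal, cottonseed meal, rice bran are not used. There the lysine and metabolisable energy constraints are tight.
Optimal quantities: barley bran = 1.796 kg, sunflower meal = 0.8836 kg.
Objective = 0.21·1.796 + 0.29·0.8836 = 0.63340.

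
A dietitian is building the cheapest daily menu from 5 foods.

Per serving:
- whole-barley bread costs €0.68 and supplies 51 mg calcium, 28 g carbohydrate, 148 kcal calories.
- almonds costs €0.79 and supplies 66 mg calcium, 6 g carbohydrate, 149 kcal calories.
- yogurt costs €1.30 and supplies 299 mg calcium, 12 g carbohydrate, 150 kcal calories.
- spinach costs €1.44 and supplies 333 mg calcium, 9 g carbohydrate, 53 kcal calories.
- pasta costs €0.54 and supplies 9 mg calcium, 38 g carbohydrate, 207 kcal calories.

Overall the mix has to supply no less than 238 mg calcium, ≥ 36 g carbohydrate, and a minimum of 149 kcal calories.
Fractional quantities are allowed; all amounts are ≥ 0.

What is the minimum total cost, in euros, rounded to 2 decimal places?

Treat it as an LP. Let x1 = servings of whole-barley bread, x2 = servings of almonds, x3 = servings of yogurt, x4 = servings of spinach, x5 = servings of pasta.
Minimize 0.68x1 + 0.79x2 + 1.3x3 + 1.44x4 + 0.54x5 with:
  51x1 + 66x2 + 299x3 + 333x4 + 9x5 ≥ 238   (calcium)
  28x1 + 6x2 + 12x3 + 9x4 + 38x5 ≥ 36   (carbohydrate)
  148x1 + 149x2 + 150x3 + 53x4 + 207x5 ≥ 149   (calories)
  x1, x2, x3, x4, x5 ≥ 0.
The minimum-cost mix takes nothing from whole-barley bread, almonds, spinach — only yogurt, pasta. The calcium and carbohydrate requirements are met with equality.
So yogurt = 0.7748 servings, pasta = 0.7027 servings.
Cost = 1.3·0.7748 + 0.54·0.7027 = 1.3867.

€1.39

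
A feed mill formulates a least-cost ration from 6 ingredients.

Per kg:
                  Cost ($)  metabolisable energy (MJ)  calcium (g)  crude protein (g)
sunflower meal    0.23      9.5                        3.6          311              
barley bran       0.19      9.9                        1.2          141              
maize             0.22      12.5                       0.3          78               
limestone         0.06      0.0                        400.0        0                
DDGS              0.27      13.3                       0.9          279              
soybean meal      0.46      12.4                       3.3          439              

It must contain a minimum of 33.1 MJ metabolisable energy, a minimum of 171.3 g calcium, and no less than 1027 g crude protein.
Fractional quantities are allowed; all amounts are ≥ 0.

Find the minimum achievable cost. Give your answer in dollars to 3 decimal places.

$0.807

Let x1 = kg of sunflower meal, x2 = kg of barley bran, x3 = kg of maize, x4 = kg of limestone, x5 = kg of DDGS, x6 = kg of soybean meal.
Minimize 0.23x1 + 0.19x2 + 0.22x3 + 0.06x4 + 0.27x5 + 0.46x6 s.t.:
  9.5x1 + 9.9x2 + 12.5x3 + 13.3x5 + 12.4x6 ≥ 33.1   (metabolisable energy)
  3.6x1 + 1.2x2 + 0.3x3 + 400x4 + 0.9x5 + 3.3x6 ≥ 171.3   (calcium)
  311x1 + 141x2 + 78x3 + 279x5 + 439x6 ≥ 1027   (crude protein)
  x1, x2, x3, x4, x5, x6 ≥ 0.
The cheapest feasible vertex uses only sunflower meal, limestone, DDGS; barley bran, maize, soybean meal are not used. There the metabolisable energy, calcium, crude protein constraints are tight.
That vertex is x1 = 2.978, x4 = 0.4006, x5 = 0.3618.
Total cost: 0.23·2.978 + 0.06·0.4006 + 0.27·0.3618 = 0.80666.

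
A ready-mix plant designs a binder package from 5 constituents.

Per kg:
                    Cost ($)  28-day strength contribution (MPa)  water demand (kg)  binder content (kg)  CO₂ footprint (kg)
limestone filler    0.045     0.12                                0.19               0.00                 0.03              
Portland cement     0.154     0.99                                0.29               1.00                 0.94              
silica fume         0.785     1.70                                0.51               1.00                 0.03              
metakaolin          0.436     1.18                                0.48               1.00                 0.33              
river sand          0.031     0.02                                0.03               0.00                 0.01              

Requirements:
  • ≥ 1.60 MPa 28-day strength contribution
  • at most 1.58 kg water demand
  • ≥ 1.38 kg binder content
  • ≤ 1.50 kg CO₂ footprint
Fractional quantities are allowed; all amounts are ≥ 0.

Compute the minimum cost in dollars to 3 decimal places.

Let x1 = kg of limestone filler, x2 = kg of Portland cement, x3 = kg of silica fume, x4 = kg of metakaolin, x5 = kg of river sand.
Minimize 0.045x1 + 0.154x2 + 0.785x3 + 0.436x4 + 0.031x5 with:
  0.12x1 + 0.99x2 + 1.7x3 + 1.18x4 + 0.02x5 ≥ 1.6   (28-day strength contribution)
  0.19x1 + 0.29x2 + 0.51x3 + 0.48x4 + 0.03x5 ≤ 1.58   (water demand)
  1x2 + 1x3 + 1x4 ≥ 1.38   (binder content)
  0.03x1 + 0.94x2 + 0.03x3 + 0.33x4 + 0.01x5 ≤ 1.5   (CO₂ footprint)
  x1, x2, x3, x4, x5 ≥ 0.
The optimal basis is {limestone filler, Portland cement}; silica fume, metakaolin, river sand drop out. The 28-day strength contribution and CO₂ footprint requirements are met with equality.
Solving gives x1 = 0.2286, x2 = 1.588.
Objective = 0.045·0.2286 + 0.154·1.588 = 0.25484.

$0.255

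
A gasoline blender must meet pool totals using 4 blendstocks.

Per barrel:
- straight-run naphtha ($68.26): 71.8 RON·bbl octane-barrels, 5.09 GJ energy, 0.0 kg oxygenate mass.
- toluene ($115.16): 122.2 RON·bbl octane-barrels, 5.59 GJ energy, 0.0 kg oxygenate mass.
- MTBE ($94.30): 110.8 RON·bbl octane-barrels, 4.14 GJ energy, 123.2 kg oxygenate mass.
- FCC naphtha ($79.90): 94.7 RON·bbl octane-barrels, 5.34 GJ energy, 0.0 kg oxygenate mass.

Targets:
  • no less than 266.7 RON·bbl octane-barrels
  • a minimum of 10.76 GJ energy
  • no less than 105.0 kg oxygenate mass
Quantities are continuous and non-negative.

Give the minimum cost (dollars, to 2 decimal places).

$225.71

Treat it as an LP. Let x1 = barrels of straight-run naphtha, x2 = barrels of toluene, x3 = barrels of MTBE, x4 = barrels of FCC naphtha.
Minimize 68.26x1 + 115.16x2 + 94.3x3 + 79.9x4 subject to:
  71.8x1 + 122.2x2 + 110.8x3 + 94.7x4 ≥ 266.7   (octane-barrels)
  5.09x1 + 5.59x2 + 4.14x3 + 5.34x4 ≥ 10.76   (energy)
  123.2x3 ≥ 105   (oxygenate mass)
  x1, x2, x3, x4 ≥ 0.
The minimum-cost mix takes nothing from straight-run naphtha, toluene — only MTBE, FCC naphtha. The octane-barrels and oxygenate mass requirements are met with equality.
Solving gives x3 = 0.8523, x4 = 1.819.
Hence cost = 94.3·0.8523 + 79.9·1.819 = $225.7100.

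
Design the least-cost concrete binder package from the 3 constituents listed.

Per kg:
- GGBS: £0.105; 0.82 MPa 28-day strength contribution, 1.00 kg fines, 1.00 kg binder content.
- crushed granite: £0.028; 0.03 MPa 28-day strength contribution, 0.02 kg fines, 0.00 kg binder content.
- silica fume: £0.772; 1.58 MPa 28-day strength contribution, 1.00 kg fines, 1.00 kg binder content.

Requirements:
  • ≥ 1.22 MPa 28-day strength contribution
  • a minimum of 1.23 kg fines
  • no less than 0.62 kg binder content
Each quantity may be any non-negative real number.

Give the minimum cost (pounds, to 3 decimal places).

£0.156

Set it up as a linear program. Let x1 = kg of GGBS, x2 = kg of crushed granite, x3 = kg of silica fume.
Minimise 0.105x1 + 0.028x2 + 0.772x3 with:
  0.82x1 + 0.03x2 + 1.58x3 ≥ 1.22   (28-day strength contribution)
  1x1 + 0.02x2 + 1x3 ≥ 1.23   (fines)
  1x1 + 1x3 ≥ 0.62   (binder content)
  x1, x2, x3 ≥ 0.
The cheapest feasible vertex uses only GGBS; crushed granite, silica fume are not used. Binding constraint: 28-day strength contribution.
Optimal quantities: GGBS = 1.488 kg.
Hence cost = 0.105·1.488 = £0.15624.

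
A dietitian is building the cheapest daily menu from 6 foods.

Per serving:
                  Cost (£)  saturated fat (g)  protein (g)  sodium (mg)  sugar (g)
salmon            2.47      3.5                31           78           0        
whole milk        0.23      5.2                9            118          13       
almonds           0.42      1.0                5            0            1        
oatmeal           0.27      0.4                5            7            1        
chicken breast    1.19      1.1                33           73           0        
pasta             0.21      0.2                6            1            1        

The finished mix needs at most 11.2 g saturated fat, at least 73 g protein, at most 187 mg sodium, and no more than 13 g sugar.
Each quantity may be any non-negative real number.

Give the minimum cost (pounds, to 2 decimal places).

Let x1 = servings of salmon, x2 = servings of whole milk, x3 = servings of almonds, x4 = servings of oatmeal, x5 = servings of chicken breast, x6 = servings of pasta.
Minimize 2.47x1 + 0.23x2 + 0.42x3 + 0.27x4 + 1.19x5 + 0.21x6 subject to:
  3.5x1 + 5.2x2 + 1x3 + 0.4x4 + 1.1x5 + 0.2x6 ≤ 11.2   (saturated fat)
  31x1 + 9x2 + 5x3 + 5x4 + 33x5 + 6x6 ≥ 73   (protein)
  78x1 + 118x2 + 7x4 + 73x5 + 1x6 ≤ 187   (sodium)
  13x2 + 1x3 + 1x4 + 1x6 ≤ 13   (sugar)
  x1, x2, x3, x4, x5, x6 ≥ 0.
The cheapest feasible vertex uses only whole milk, chicken breast, pasta; salmon, almonds, oatmeal are not used. Binding constraints: protein, sodium, sugar.
So whole milk = 0.7183 servings, chicken breast = 1.35 servings, pasta = 3.662 servings.
Total cost: 0.23·0.7183 + 1.19·1.35 + 0.21·3.662 = 2.5407.

£2.54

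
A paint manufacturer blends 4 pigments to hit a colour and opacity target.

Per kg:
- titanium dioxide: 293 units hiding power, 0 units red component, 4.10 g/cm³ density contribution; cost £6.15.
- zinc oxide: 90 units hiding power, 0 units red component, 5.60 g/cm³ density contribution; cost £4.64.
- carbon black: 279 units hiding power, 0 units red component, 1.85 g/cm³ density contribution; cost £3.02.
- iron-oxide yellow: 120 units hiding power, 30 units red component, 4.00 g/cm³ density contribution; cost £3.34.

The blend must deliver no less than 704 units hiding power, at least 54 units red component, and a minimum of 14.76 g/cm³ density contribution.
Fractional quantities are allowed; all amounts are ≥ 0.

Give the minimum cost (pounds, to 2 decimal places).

£14.05

Set it up as a linear program. Let x1 = kg of titanium dioxide, x2 = kg of zinc oxide, x3 = kg of carbon black, x4 = kg of iron-oxide yellow.
Minimise 6.15x1 + 4.64x2 + 3.02x3 + 3.34x4 with:
  293x1 + 90x2 + 279x3 + 120x4 ≥ 704   (hiding power)
  30x4 ≥ 54   (red component)
  4.1x1 + 5.6x2 + 1.85x3 + 4x4 ≥ 14.76   (density contribution)
  x1, x2, x3, x4 ≥ 0.
The optimal basis is {carbon black, iron-oxide yellow}; titanium dioxide, zinc oxide drop out. There the hiding power and density contribution constraints are tight.
So carbon black = 1.169 kg, iron-oxide yellow = 3.149 kg.
Hence cost = 3.02·1.169 + 3.34·3.149 = £14.0480.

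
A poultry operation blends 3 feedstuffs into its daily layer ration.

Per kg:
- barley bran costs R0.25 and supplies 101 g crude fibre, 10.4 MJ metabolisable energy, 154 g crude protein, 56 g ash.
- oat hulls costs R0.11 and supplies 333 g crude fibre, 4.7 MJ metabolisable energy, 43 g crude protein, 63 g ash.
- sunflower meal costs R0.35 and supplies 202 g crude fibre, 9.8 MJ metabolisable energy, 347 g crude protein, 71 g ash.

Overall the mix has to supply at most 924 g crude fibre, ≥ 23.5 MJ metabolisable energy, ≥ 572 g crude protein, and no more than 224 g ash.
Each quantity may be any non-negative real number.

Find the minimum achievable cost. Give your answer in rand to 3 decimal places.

R0.692

This is a linear program. Let x1 = kg of barley bran, x2 = kg of oat hulls, x3 = kg of sunflower meal.
Minimize 0.25x1 + 0.11x2 + 0.35x3 with:
  101x1 + 333x2 + 202x3 ≤ 924   (crude fibre)
  10.4x1 + 4.7x2 + 9.8x3 ≥ 23.5   (metabolisable energy)
  154x1 + 43x2 + 347x3 ≥ 572   (crude protein)
  56x1 + 63x2 + 71x3 ≤ 224   (ash)
  x1, x2, x3 ≥ 0.
The minimum-cost mix takes nothing from oat hulls — only barley bran, sunflower meal. There the metabolisable energy and crude protein constraints are tight.
Solving gives x1 = 1.214, x3 = 1.11.
Cost = 0.25·1.214 + 0.35·1.11 = 0.69200.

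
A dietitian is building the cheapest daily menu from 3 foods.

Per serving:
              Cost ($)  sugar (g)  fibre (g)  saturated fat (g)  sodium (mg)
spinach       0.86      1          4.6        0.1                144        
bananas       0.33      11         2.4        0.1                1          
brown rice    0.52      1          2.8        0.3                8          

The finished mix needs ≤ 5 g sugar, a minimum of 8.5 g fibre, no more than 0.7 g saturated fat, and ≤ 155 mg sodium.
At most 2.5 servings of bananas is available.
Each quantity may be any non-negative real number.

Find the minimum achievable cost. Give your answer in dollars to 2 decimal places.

This is a linear program. Let x1 = servings of spinach, x2 = servings of bananas, x3 = servings of brown rice.
Minimize 0.86x1 + 0.33x2 + 0.52x3 subject to:
  1x1 + 11x2 + 1x3 ≤ 5   (sugar)
  4.6x1 + 2.4x2 + 2.8x3 ≥ 8.5   (fibre)
  0.1x1 + 0.1x2 + 0.3x3 ≤ 0.7   (saturated fat)
  144x1 + 1x2 + 8x3 ≤ 155   (sodium)
  x2 ≤ 2.5
  x1, x2, x3 ≥ 0.
The optimal mix uses every input. The sugar, fibre, sodium requirements are met with equality.
So spinach = 1.01 servings, bananas = 0.2577 servings, brown rice = 1.155 servings.
Total cost: 0.86·1.01 + 0.33·0.2577 + 0.52·1.155 = 1.5542.

$1.55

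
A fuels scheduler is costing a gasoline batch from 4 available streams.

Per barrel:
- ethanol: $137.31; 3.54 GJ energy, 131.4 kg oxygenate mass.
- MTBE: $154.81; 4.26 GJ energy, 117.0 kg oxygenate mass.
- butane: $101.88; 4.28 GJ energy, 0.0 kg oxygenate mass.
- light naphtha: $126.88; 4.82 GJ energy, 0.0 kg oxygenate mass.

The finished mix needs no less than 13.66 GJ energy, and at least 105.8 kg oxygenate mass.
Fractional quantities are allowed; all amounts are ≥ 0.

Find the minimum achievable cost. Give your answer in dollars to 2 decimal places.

$367.87

This is a linear program. Let x1 = barrels of ethanol, x2 = barrels of MTBE, x3 = barrels of butane, x4 = barrels of light naphtha.
Minimise 137.31x1 + 154.81x2 + 101.88x3 + 126.88x4 s.t.:
  3.54x1 + 4.26x2 + 4.28x3 + 4.82x4 ≥ 13.66   (energy)
  131.4x1 + 117x2 ≥ 105.8   (oxygenate mass)
  x1, x2, x3, x4 ≥ 0.
At the optimum only ethanol, butane are positive (MTBE, light naphtha = 0). Binding constraints: energy and oxygenate mass.
Solving gives x1 = 0.80518, x3 = 2.5256.
Hence cost = 137.31·0.80518 + 101.88·2.5256 = $367.8674.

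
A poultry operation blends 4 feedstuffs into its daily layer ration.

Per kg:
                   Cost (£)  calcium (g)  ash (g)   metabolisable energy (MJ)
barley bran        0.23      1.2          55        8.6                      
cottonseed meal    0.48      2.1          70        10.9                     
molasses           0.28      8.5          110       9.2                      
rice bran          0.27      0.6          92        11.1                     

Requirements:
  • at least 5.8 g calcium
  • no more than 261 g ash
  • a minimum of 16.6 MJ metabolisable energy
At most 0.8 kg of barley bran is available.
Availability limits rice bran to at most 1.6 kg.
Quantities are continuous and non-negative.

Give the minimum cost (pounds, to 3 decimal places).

£0.438

Treat it as an LP. Let x1 = kg of barley bran, x2 = kg of cottonseed meal, x3 = kg of molasses, x4 = kg of rice bran.
min 0.23x1 + 0.48x2 + 0.28x3 + 0.27x4 with:
  1.2x1 + 2.1x2 + 8.5x3 + 0.6x4 ≥ 5.8   (calcium)
  55x1 + 70x2 + 110x3 + 92x4 ≤ 261   (ash)
  8.6x1 + 10.9x2 + 9.2x3 + 11.1x4 ≥ 16.6   (metabolisable energy)
  x1 ≤ 0.8
  x4 ≤ 1.6
  x1, x2, x3, x4 ≥ 0.
The minimum-cost mix takes nothing from barley bran, cottonseed meal — only molasses, rice bran. There the calcium and metabolisable energy constraints are tight.
Solving gives x3 = 0.6126, x4 = 0.9877.
Total cost: 0.28·0.6126 + 0.27·0.9877 = 0.43821.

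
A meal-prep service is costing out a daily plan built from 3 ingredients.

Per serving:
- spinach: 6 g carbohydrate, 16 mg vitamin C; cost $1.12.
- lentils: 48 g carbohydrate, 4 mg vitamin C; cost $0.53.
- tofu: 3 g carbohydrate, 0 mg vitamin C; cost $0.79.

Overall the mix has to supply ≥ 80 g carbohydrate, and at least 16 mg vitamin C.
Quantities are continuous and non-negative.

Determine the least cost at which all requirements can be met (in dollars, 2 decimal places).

$1.52

Set it up as a linear program. Let x1 = servings of spinach, x2 = servings of lentils, x3 = servings of tofu.
Minimize 1.12x1 + 0.53x2 + 0.79x3 subject to:
  6x1 + 48x2 + 3x3 ≥ 80   (carbohydrate)
  16x1 + 4x2 ≥ 16   (vitamin C)
  x1, x2, x3 ≥ 0.
The optimal basis is {spinach, lentils}; tofu drops out. There the carbohydrate and vitamin C constraints are tight.
So spinach = 0.6022 servings, lentils = 1.591 servings.
Cost = 1.12·0.6022 + 0.53·1.591 = 1.5177.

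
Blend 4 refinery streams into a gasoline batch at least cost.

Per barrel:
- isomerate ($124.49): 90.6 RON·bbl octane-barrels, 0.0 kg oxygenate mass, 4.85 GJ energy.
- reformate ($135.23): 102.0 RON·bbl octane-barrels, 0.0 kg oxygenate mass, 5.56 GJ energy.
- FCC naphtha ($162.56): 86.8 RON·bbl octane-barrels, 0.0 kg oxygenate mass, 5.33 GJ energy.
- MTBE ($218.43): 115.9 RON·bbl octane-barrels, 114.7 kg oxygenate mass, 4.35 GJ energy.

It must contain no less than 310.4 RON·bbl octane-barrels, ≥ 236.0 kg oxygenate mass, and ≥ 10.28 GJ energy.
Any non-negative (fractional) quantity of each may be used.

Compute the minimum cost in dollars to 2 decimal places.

Let x1 = barrels of isomerate, x2 = barrels of reformate, x3 = barrels of FCC naphtha, x4 = barrels of MTBE.
Minimize 124.49x1 + 135.23x2 + 162.56x3 + 218.43x4 with:
  90.6x1 + 102x2 + 86.8x3 + 115.9x4 ≥ 310.4   (octane-barrels)
  114.7x4 ≥ 236   (oxygenate mass)
  4.85x1 + 5.56x2 + 5.33x3 + 4.35x4 ≥ 10.28   (energy)
  x1, x2, x3, x4 ≥ 0.
At the optimum only reformate, MTBE are positive (isomerate, FCC naphtha = 0). There the octane-barrels and oxygenate mass constraints are tight.
Solving gives x2 = 0.70521, x4 = 2.0575.
Hence cost = 135.23·0.70521 + 218.43·2.0575 = $544.7853.

$544.79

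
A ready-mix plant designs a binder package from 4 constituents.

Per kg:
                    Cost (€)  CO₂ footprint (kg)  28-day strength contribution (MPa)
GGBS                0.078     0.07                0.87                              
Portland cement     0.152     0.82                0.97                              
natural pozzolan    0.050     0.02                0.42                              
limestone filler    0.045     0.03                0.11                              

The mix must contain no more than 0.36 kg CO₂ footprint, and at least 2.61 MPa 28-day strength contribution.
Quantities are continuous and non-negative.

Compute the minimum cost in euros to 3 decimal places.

Let x1 = kg of GGBS, x2 = kg of Portland cement, x3 = kg of natural pozzolan, x4 = kg of limestone filler.
min 0.078x1 + 0.152x2 + 0.05x3 + 0.045x4 with:
  0.07x1 + 0.82x2 + 0.02x3 + 0.03x4 ≤ 0.36   (CO₂ footprint)
  0.87x1 + 0.97x2 + 0.42x3 + 0.11x4 ≥ 2.61   (28-day strength contribution)
  x1, x2, x3, x4 ≥ 0.
The cheapest feasible vertex uses only GGBS; Portland cement, natural pozzolan, limestone filler are not used. Binding constraint: 28-day strength contribution.
So GGBS = 3 kg.
Objective = 0.078·3 = 0.23400.

€0.234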